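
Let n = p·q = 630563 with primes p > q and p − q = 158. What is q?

719

Since p = q + 158, we have 630563 = q(q + 158), so q² + 158q − 630563 = 0.
Discriminant: 158² + 4·630563 = 24964 + 2522252 = 2547216; √2547216 = 1596.
q = (−158 + 1596)/2 = 719, and p = q + 158 = 877.
Check: 719 · 877 = 630563.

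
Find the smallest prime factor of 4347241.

37

4347241 is odd.
Digit sum 25, not divisible by 3.
Ends in 1: not divisible by 5.
7: 4347241 = 7·621034 + 3
11: 4347241 = 11·395203 + 8
13: 4347241 = 13·334403 + 2
17: 4347241 = 17·255720 + 1
19: 4347241 = 19·228802 + 3
23: 4347241 = 23·189010 + 11
29: 4347241 = 29·149904 + 25
31: 4347241 = 31·140233 + 18
37: 4347241 = 37·117493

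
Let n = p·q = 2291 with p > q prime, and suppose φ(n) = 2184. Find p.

φ(n) = (p−1)(q−1) = n − (p+q) + 1, so p + q = 2291 − 2184 + 1 = 108.
p and q are the roots of t² − 108t + 2291 = 0.
Discriminant: 108² − 4·2291 = 11664 − 9164 = 2500; √2500 = 50.
q = (108 − 50)/2 = 29, p = (108 + 50)/2 = 79.
Check: 29 · 79 = 2291.

79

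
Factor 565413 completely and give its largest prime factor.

565413 = 3 · 188471
188471 = 29 · 6499
6499 = 67 · 97
97 is prime.
So 565413 = 3 · 29 · 67 · 97; the largest prime factor is 97.

97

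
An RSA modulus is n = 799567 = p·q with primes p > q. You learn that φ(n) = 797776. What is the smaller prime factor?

φ(n) = (p−1)(q−1) = n − (p+q) + 1, so p + q = 799567 − 797776 + 1 = 1792.
p and q are the roots of t² − 1792t + 799567 = 0.
Discriminant: 1792² − 4·799567 = 3211264 − 3198268 = 12996; √12996 = 114.
q = (1792 − 114)/2 = 839, p = (1792 + 114)/2 = 953.
Check: 839 · 953 = 799567.

839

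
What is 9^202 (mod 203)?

16

9^1 ≡ 9 (mod 203)
9^2 ≡ 9^2 = 81 ≡ 81 (mod 203)
9^4 ≡ 81^2 = 6561 ≡ 65 (mod 203)
9^8 ≡ 65^2 = 4225 ≡ 165 (mod 203)
9^16 ≡ 165^2 = 27225 ≡ 23 (mod 203)
9^32 ≡ 23^2 = 529 ≡ 123 (mod 203)
9^64 ≡ 123^2 = 15129 ≡ 107 (mod 203)
9^128 ≡ 107^2 = 11449 ≡ 81 (mod 203)
202 = 128 + 64 + 8 + 2 in binary powers of 2.
So 9^202 ≡ 81 · 107 · 165 · 81 ≡ 16 (mod 203).
Since 16 ≠ 1, base 9 is a Fermat witness: 203 is composite.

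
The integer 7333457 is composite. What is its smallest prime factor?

47

7333457 is odd.
Digit sum 32, not divisible by 3.
Ends in 7: not divisible by 5.
7: 7333457 = 7·1047636 + 5
11: 7333457 = 11·666677 + 10
13: 7333457 = 13·564112 + 1
17: 7333457 = 17·431379 + 14
19: 7333457 = 19·385971 + 8
23: 7333457 = 23·318845 + 22
29: 7333457 = 29·252877 + 24
31: 7333457 = 31·236563 + 4
37: 7333457 = 37·198201 + 20
41: 7333457 = 41·178864 + 33
43: 7333457 = 43·170545 + 22
47: 7333457 = 47·156031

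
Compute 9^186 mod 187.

64

9^1 ≡ 9 (mod 187)
9^2 ≡ 9^2 = 81 ≡ 81 (mod 187)
9^4 ≡ 81^2 = 6561 ≡ 16 (mod 187)
9^8 ≡ 16^2 = 256 ≡ 69 (mod 187)
9^16 ≡ 69^2 = 4761 ≡ 86 (mod 187)
9^32 ≡ 86^2 = 7396 ≡ 103 (mod 187)
9^64 ≡ 103^2 = 10609 ≡ 137 (mod 187)
9^128 ≡ 137^2 = 18769 ≡ 69 (mod 187)
186 = 128 + 32 + 16 + 8 + 2 in binary powers of 2.
So 9^186 ≡ 69 · 103 · 86 · 69 · 81 ≡ 64 (mod 187).
Since 64 ≠ 1, base 9 is a Fermat witness: 187 is composite.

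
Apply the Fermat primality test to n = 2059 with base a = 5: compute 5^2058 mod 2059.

1190

5^1 ≡ 5 (mod 2059)
5^2 ≡ 5^2 = 25 ≡ 25 (mod 2059)
5^4 ≡ 25^2 = 625 ≡ 625 (mod 2059)
5^8 ≡ 625^2 = 390625 ≡ 1474 (mod 2059)
5^16 ≡ 1474^2 = 2172676 ≡ 431 (mod 2059)
5^32 ≡ 431^2 = 185761 ≡ 451 (mod 2059)
5^64 ≡ 451^2 = 203401 ≡ 1619 (mod 2059)
5^128 ≡ 1619^2 = 2621161 ≡ 54 (mod 2059)
5^256 ≡ 54^2 = 2916 ≡ 857 (mod 2059)
5^512 ≡ 857^2 = 734449 ≡ 1445 (mod 2059)
5^1024 ≡ 1445^2 = 2088025 ≡ 199 (mod 2059)
5^2048 ≡ 199^2 = 39601 ≡ 480 (mod 2059)
2058 = 2048 + 8 + 2 in binary powers of 2.
So 5^2058 ≡ 480 · 1474 · 25 ≡ 1190 (mod 2059).
Since 1190 ≠ 1, base 5 is a Fermat witness: 2059 is composite.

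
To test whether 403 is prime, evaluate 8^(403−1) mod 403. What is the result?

64

8^1 ≡ 8 (mod 403)
8^2 ≡ 8^2 = 64 ≡ 64 (mod 403)
8^4 ≡ 64^2 = 4096 ≡ 66 (mod 403)
8^8 ≡ 66^2 = 4356 ≡ 326 (mod 403)
8^16 ≡ 326^2 = 106276 ≡ 287 (mod 403)
8^32 ≡ 287^2 = 82369 ≡ 157 (mod 403)
8^64 ≡ 157^2 = 24649 ≡ 66 (mod 403)
8^128 ≡ 66^2 = 4356 ≡ 326 (mod 403)
8^256 ≡ 326^2 = 106276 ≡ 287 (mod 403)
402 = 256 + 128 + 16 + 2 in binary powers of 2.
So 8^402 ≡ 287 · 326 · 287 · 64 ≡ 64 (mod 403).
Since 64 ≠ 1, base 8 is a Fermat witness: 403 is composite.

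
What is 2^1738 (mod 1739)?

2^1 ≡ 2 (mod 1739)
2^2 ≡ 2^2 = 4 ≡ 4 (mod 1739)
2^4 ≡ 4^2 = 16 ≡ 16 (mod 1739)
2^8 ≡ 16^2 = 256 ≡ 256 (mod 1739)
2^16 ≡ 256^2 = 65536 ≡ 1193 (mod 1739)
2^32 ≡ 1193^2 = 1423249 ≡ 747 (mod 1739)
2^64 ≡ 747^2 = 558009 ≡ 1529 (mod 1739)
2^128 ≡ 1529^2 = 2337841 ≡ 625 (mod 1739)
2^256 ≡ 625^2 = 390625 ≡ 1089 (mod 1739)
2^512 ≡ 1089^2 = 1185921 ≡ 1662 (mod 1739)
2^1024 ≡ 1662^2 = 2762244 ≡ 712 (mod 1739)
1738 = 1024 + 512 + 128 + 64 + 8 + 2 in binary powers of 2.
So 2^1738 ≡ 712 · 1662 · 625 · 1529 · 256 · 4 ≡ 1283 (mod 1739).
Since 1283 ≠ 1, base 2 is a Fermat witness: 1739 is composite.

1283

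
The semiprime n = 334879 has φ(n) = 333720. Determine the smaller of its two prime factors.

541

φ(n) = (p−1)(q−1) = n − (p+q) + 1, so p + q = 334879 − 333720 + 1 = 1160.
p and q are the roots of t² − 1160t + 334879 = 0.
Discriminant: 1160² − 4·334879 = 1345600 − 1339516 = 6084; √6084 = 78.
q = (1160 − 78)/2 = 541, p = (1160 + 78)/2 = 619.
Check: 541 · 619 = 334879.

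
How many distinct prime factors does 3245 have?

3245 = 5 · 649
649 = 11 · 59
3245 = 5 · 11 · 59, which has 3 distinct prime factors.

3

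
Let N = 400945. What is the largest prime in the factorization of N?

400945 = 5 · 80189
80189 = 17 · 4717
4717 = 53 · 89
89 is prime.
So 400945 = 5 · 17 · 53 · 89; the largest prime factor is 89.

89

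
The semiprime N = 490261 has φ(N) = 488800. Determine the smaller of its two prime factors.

φ(n) = (p−1)(q−1) = n − (p+q) + 1, so p + q = 490261 − 488800 + 1 = 1462.
p and q are the roots of t² − 1462t + 490261 = 0.
Discriminant: 1462² − 4·490261 = 2137444 − 1961044 = 176400; √176400 = 420.
q = (1462 − 420)/2 = 521, p = (1462 + 420)/2 = 941.
Check: 521 · 941 = 490261.

521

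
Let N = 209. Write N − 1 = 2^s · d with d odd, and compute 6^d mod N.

209 − 1 = 208 = 2^4 · 13, so d = 13.
6^1 ≡ 6 (mod 209)
6^2 ≡ 6^2 = 36 ≡ 36 (mod 209)
6^4 ≡ 36^2 = 1296 ≡ 42 (mod 209)
6^8 ≡ 42^2 = 1764 ≡ 92 (mod 209)
13 = 8 + 4 + 1 in binary powers of 2.
So 6^13 ≡ 92 · 42 · 6 ≡ 194 (mod 209).
Squaring chain: 194 → 16 → 47 → 119; never reaches −1, so base 6 is a Miller–Rabin witness that 209 is composite.

194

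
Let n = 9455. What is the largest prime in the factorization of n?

9455 = 5 · 1891
1891 = 31 · 61
61 is prime.
So 9455 = 5 · 31 · 61; the largest prime factor is 61.

61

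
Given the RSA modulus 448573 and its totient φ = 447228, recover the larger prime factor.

739

φ(n) = (p−1)(q−1) = n − (p+q) + 1, so p + q = 448573 − 447228 + 1 = 1346.
p and q are the roots of t² − 1346t + 448573 = 0.
Discriminant: 1346² − 4·448573 = 1811716 − 1794292 = 17424; √17424 = 132.
q = (1346 − 132)/2 = 607, p = (1346 + 132)/2 = 739.
Check: 607 · 739 = 448573.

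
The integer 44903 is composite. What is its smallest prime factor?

44903 is odd.
Digit sum 20, not divisible by 3.
Ends in 3: not divisible by 5.
7: 44903 = 7·6414 + 5
11: 44903 = 11·4082 + 1
13: 44903 = 13·3454 + 1
17: 44903 = 17·2641 + 6
19: 44903 = 19·2363 + 6
23: 44903 = 23·1952 + 7
29: 44903 = 29·1548 + 11
31: 44903 = 31·1448 + 15
37: 44903 = 37·1213 + 22
41: 44903 = 41·1095 + 8
43: 44903 = 43·1044 + 11
47: 44903 = 47·955 + 18
53: 44903 = 53·847 + 12
59: 44903 = 59·761 + 4
61: 44903 = 61·736 + 7
67: 44903 = 67·670 + 13
71: 44903 = 71·632 + 31
73: 44903 = 73·615 + 8
79: 44903 = 79·568 + 31
83: 44903 = 83·541

83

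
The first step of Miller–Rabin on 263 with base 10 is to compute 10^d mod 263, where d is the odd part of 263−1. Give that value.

263 − 1 = 262 = 2^1 · 131, so d = 131.
10^1 ≡ 10 (mod 263)
10^2 ≡ 10^2 = 100 ≡ 100 (mod 263)
10^4 ≡ 100^2 = 10000 ≡ 6 (mod 263)
10^8 ≡ 6^2 = 36 ≡ 36 (mod 263)
10^16 ≡ 36^2 = 1296 ≡ 244 (mod 263)
10^32 ≡ 244^2 = 59536 ≡ 98 (mod 263)
10^64 ≡ 98^2 = 9604 ≡ 136 (mod 263)
10^128 ≡ 136^2 = 18496 ≡ 86 (mod 263)
131 = 128 + 2 + 1 in binary powers of 2.
So 10^131 ≡ 86 · 100 · 10 ≡ 262 (mod 263).
Since 10^d ≡ 262 (mod 263), base 10 does not prove 263 composite.

262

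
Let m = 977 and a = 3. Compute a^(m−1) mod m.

1

3^1 ≡ 3 (mod 977)
3^2 ≡ 3^2 = 9 ≡ 9 (mod 977)
3^4 ≡ 9^2 = 81 ≡ 81 (mod 977)
3^8 ≡ 81^2 = 6561 ≡ 699 (mod 977)
3^16 ≡ 699^2 = 488601 ≡ 101 (mod 977)
3^32 ≡ 101^2 = 10201 ≡ 431 (mod 977)
3^64 ≡ 431^2 = 185761 ≡ 131 (mod 977)
3^128 ≡ 131^2 = 17161 ≡ 552 (mod 977)
3^256 ≡ 552^2 = 304704 ≡ 857 (mod 977)
3^512 ≡ 857^2 = 734449 ≡ 722 (mod 977)
976 = 512 + 256 + 128 + 64 + 16 in binary powers of 2.
So 3^976 ≡ 722 · 857 · 552 · 131 · 101 ≡ 1 (mod 977).
Since the result is 1, base 3 gives no evidence that 977 is composite.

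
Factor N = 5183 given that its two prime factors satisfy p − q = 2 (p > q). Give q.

71

Since p = q + 2, we have 5183 = q(q + 2), so q² + 2q − 5183 = 0.
Discriminant: 2² + 4·5183 = 4 + 20732 = 20736; √20736 = 144.
q = (−2 + 144)/2 = 71, and p = q + 2 = 73.
Check: 71 · 73 = 5183.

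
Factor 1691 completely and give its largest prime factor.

89

1691 = 19 · 89
89 is prime.
So 1691 = 19 · 89; the largest prime factor is 89.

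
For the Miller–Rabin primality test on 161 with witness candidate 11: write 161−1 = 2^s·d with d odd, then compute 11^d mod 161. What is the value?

51

161 − 1 = 160 = 2^5 · 5, so d = 5.
11^1 ≡ 11 (mod 161)
11^2 ≡ 11^2 = 121 ≡ 121 (mod 161)
11^4 ≡ 121^2 = 14641 ≡ 151 (mod 161)
5 = 4 + 1 in binary powers of 2.
So 11^5 ≡ 151 · 11 ≡ 51 (mod 161).
Squaring chain: 51 → 25 → 142 → 39 → 72; never reaches −1, so base 11 is a Miller–Rabin witness that 161 is composite.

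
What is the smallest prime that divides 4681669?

4681669 is odd.
Digit sum 40, not divisible by 3.
Ends in 9: not divisible by 5.
7: 4681669 = 7·668809 + 6
11: 4681669 = 11·425606 + 3
13: 4681669 = 13·360128 + 5
17: 4681669 = 17·275392 + 5
19: 4681669 = 19·246403 + 12
23: 4681669 = 23·203550 + 19
29: 4681669 = 29·161436 + 25
31: 4681669 = 31·151021 + 18
37: 4681669 = 37·126531 + 22
41: 4681669 = 41·114187 + 2
43: 4681669 = 43·108876 + 1
47: 4681669 = 47·99609 + 46
53: 4681669 = 53·88333 + 20
59: 4681669 = 59·79350 + 19
61: 4681669 = 61·76748 + 41
67: 4681669 = 67·69875 + 44
71: 4681669 = 71·65939

71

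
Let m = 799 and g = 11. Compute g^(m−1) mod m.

11^1 ≡ 11 (mod 799)
11^2 ≡ 11^2 = 121 ≡ 121 (mod 799)
11^4 ≡ 121^2 = 14641 ≡ 259 (mod 799)
11^8 ≡ 259^2 = 67081 ≡ 764 (mod 799)
11^16 ≡ 764^2 = 583696 ≡ 426 (mod 799)
11^32 ≡ 426^2 = 181476 ≡ 103 (mod 799)
11^64 ≡ 103^2 = 10609 ≡ 222 (mod 799)
11^128 ≡ 222^2 = 49284 ≡ 545 (mod 799)
11^256 ≡ 545^2 = 297025 ≡ 596 (mod 799)
11^512 ≡ 596^2 = 355216 ≡ 460 (mod 799)
798 = 512 + 256 + 16 + 8 + 4 + 2 in binary powers of 2.
So 11^798 ≡ 460 · 596 · 426 · 764 · 259 · 121 ≡ 332 (mod 799).
Since 332 ≠ 1, base 11 is a Fermat witness: 799 is composite.

332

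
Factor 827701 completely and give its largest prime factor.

97

827701 = 7 · 118243
118243 = 23 · 5141
5141 = 53 · 97
97 is prime.
So 827701 = 7 · 23 · 53 · 97; the largest prime factor is 97.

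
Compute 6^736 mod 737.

6^1 ≡ 6 (mod 737)
6^2 ≡ 6^2 = 36 ≡ 36 (mod 737)
6^4 ≡ 36^2 = 1296 ≡ 559 (mod 737)
6^8 ≡ 559^2 = 312481 ≡ 730 (mod 737)
6^16 ≡ 730^2 = 532900 ≡ 49 (mod 737)
6^32 ≡ 49^2 = 2401 ≡ 190 (mod 737)
6^64 ≡ 190^2 = 36100 ≡ 724 (mod 737)
6^128 ≡ 724^2 = 524176 ≡ 169 (mod 737)
6^256 ≡ 169^2 = 28561 ≡ 555 (mod 737)
6^512 ≡ 555^2 = 308025 ≡ 696 (mod 737)
736 = 512 + 128 + 64 + 32 in binary powers of 2.
So 6^736 ≡ 696 · 169 · 724 · 190 ≡ 16 (mod 737).
Since 16 ≠ 1, base 6 is a Fermat witness: 737 is composite.

16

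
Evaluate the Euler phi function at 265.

208

Factor: 265 = 5 · 53.
φ(265) = (5−1) · (53−1) = 4 · 52 = 208.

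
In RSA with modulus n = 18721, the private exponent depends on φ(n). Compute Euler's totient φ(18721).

Factor: 18721 = 97 · 193.
φ(18721) = (97−1) · (193−1) = 96 · 192 = 18432.

18432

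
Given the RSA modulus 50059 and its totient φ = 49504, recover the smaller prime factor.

φ(n) = (p−1)(q−1) = n − (p+q) + 1, so p + q = 50059 − 49504 + 1 = 556.
p and q are the roots of t² − 556t + 50059 = 0.
Discriminant: 556² − 4·50059 = 309136 − 200236 = 108900; √108900 = 330.
q = (556 − 330)/2 = 113, p = (556 + 330)/2 = 443.
Check: 113 · 443 = 50059.

113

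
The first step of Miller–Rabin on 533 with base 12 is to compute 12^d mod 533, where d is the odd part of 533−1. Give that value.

533 − 1 = 532 = 2^2 · 133, so d = 133.
12^1 ≡ 12 (mod 533)
12^2 ≡ 12^2 = 144 ≡ 144 (mod 533)
12^4 ≡ 144^2 = 20736 ≡ 482 (mod 533)
12^8 ≡ 482^2 = 232324 ≡ 469 (mod 533)
12^16 ≡ 469^2 = 219961 ≡ 365 (mod 533)
12^32 ≡ 365^2 = 133225 ≡ 508 (mod 533)
12^64 ≡ 508^2 = 258064 ≡ 92 (mod 533)
12^128 ≡ 92^2 = 8464 ≡ 469 (mod 533)
133 = 128 + 4 + 1 in binary powers of 2.
So 12^133 ≡ 469 · 482 · 12 ≡ 259 (mod 533).
Squaring chain: 259 → 456; never reaches −1, so base 12 is a Miller–Rabin witness that 533 is composite.

259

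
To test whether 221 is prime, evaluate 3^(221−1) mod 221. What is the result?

55

3^1 ≡ 3 (mod 221)
3^2 ≡ 3^2 = 9 ≡ 9 (mod 221)
3^4 ≡ 9^2 = 81 ≡ 81 (mod 221)
3^8 ≡ 81^2 = 6561 ≡ 152 (mod 221)
3^16 ≡ 152^2 = 23104 ≡ 120 (mod 221)
3^32 ≡ 120^2 = 14400 ≡ 35 (mod 221)
3^64 ≡ 35^2 = 1225 ≡ 120 (mod 221)
3^128 ≡ 120^2 = 14400 ≡ 35 (mod 221)
220 = 128 + 64 + 16 + 8 + 4 in binary powers of 2.
So 3^220 ≡ 35 · 120 · 120 · 152 · 81 ≡ 55 (mod 221).
Since 55 ≠ 1, base 3 is a Fermat witness: 221 is composite.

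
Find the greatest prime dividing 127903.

127903 = 23 · 5561
5561 = 67 · 83
83 is prime.
So 127903 = 23 · 67 · 83; the largest prime factor is 83.

83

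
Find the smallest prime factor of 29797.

29797 is odd.
Digit sum 34, not divisible by 3.
Ends in 7: not divisible by 5.
7: 29797 = 7·4256 + 5
11: 29797 = 11·2708 + 9
13: 29797 = 13·2292 + 1
17: 29797 = 17·1752 + 13
19: 29797 = 19·1568 + 5
23: 29797 = 23·1295 + 12
29: 29797 = 29·1027 + 14
31: 29797 = 31·961 + 6
37: 29797 = 37·805 + 12
41: 29797 = 41·726 + 31
43: 29797 = 43·692 + 41
47: 29797 = 47·633 + 46
53: 29797 = 53·562 + 11
59: 29797 = 59·505 + 2
61: 29797 = 61·488 + 29
67: 29797 = 67·444 + 49
71: 29797 = 71·419 + 48
73: 29797 = 73·408 + 13
79: 29797 = 79·377 + 14
83: 29797 = 83·359

83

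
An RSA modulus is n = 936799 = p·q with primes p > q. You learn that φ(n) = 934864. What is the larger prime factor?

φ(n) = (p−1)(q−1) = n − (p+q) + 1, so p + q = 936799 − 934864 + 1 = 1936.
p and q are the roots of t² − 1936t + 936799 = 0.
Discriminant: 1936² − 4·936799 = 3748096 − 3747196 = 900; √900 = 30.
q = (1936 − 30)/2 = 953, p = (1936 + 30)/2 = 983.
Check: 953 · 983 = 936799.

983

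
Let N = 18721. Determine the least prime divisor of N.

97

18721 is odd.
Digit sum 19, not divisible by 3.
Ends in 1: not divisible by 5.
7: 18721 = 7·2674 + 3
11: 18721 = 11·1701 + 10
13: 18721 = 13·1440 + 1
17: 18721 = 17·1101 + 4
19: 18721 = 19·985 + 6
23: 18721 = 23·813 + 22
29: 18721 = 29·645 + 16
31: 18721 = 31·603 + 28
37: 18721 = 37·505 + 36
41: 18721 = 41·456 + 25
43: 18721 = 43·435 + 16
47: 18721 = 47·398 + 15
53: 18721 = 53·353 + 12
59: 18721 = 59·317 + 18
61: 18721 = 61·306 + 55
67: 18721 = 67·279 + 28
71: 18721 = 71·263 + 48
73: 18721 = 73·256 + 33
79: 18721 = 79·236 + 77
83: 18721 = 83·225 + 46
89: 18721 = 89·210 + 31
97: 18721 = 97·193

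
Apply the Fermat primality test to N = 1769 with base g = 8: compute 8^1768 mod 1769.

935

8^1 ≡ 8 (mod 1769)
8^2 ≡ 8^2 = 64 ≡ 64 (mod 1769)
8^4 ≡ 64^2 = 4096 ≡ 558 (mod 1769)
8^8 ≡ 558^2 = 311364 ≡ 20 (mod 1769)
8^16 ≡ 20^2 = 400 ≡ 400 (mod 1769)
8^32 ≡ 400^2 = 160000 ≡ 790 (mod 1769)
8^64 ≡ 790^2 = 624100 ≡ 1412 (mod 1769)
8^128 ≡ 1412^2 = 1993744 ≡ 81 (mod 1769)
8^256 ≡ 81^2 = 6561 ≡ 1254 (mod 1769)
8^512 ≡ 1254^2 = 1572516 ≡ 1644 (mod 1769)
8^1024 ≡ 1644^2 = 2702736 ≡ 1473 (mod 1769)
1768 = 1024 + 512 + 128 + 64 + 32 + 8 in binary powers of 2.
So 8^1768 ≡ 1473 · 1644 · 81 · 1412 · 790 · 20 ≡ 935 (mod 1769).
Since 935 ≠ 1, base 8 is a Fermat witness: 1769 is composite.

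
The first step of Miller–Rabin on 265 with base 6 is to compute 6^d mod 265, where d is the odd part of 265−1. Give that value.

96

265 − 1 = 264 = 2^3 · 33, so d = 33.
6^1 ≡ 6 (mod 265)
6^2 ≡ 6^2 = 36 ≡ 36 (mod 265)
6^4 ≡ 36^2 = 1296 ≡ 236 (mod 265)
6^8 ≡ 236^2 = 55696 ≡ 46 (mod 265)
6^16 ≡ 46^2 = 2116 ≡ 261 (mod 265)
6^32 ≡ 261^2 = 68121 ≡ 16 (mod 265)
33 = 32 + 1 in binary powers of 2.
So 6^33 ≡ 16 · 6 ≡ 96 (mod 265).
Squaring chain: 96 → 206 → 36; never reaches −1, so base 6 is a Miller–Rabin witness that 265 is composite.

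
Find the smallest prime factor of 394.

2

394 is even: 2 divides it.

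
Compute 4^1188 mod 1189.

4^1 ≡ 4 (mod 1189)
4^2 ≡ 4^2 = 16 ≡ 16 (mod 1189)
4^4 ≡ 16^2 = 256 ≡ 256 (mod 1189)
4^8 ≡ 256^2 = 65536 ≡ 141 (mod 1189)
4^16 ≡ 141^2 = 19881 ≡ 857 (mod 1189)
4^32 ≡ 857^2 = 734449 ≡ 836 (mod 1189)
4^64 ≡ 836^2 = 698896 ≡ 953 (mod 1189)
4^128 ≡ 953^2 = 908209 ≡ 1002 (mod 1189)
4^256 ≡ 1002^2 = 1004004 ≡ 488 (mod 1189)
4^512 ≡ 488^2 = 238144 ≡ 344 (mod 1189)
4^1024 ≡ 344^2 = 118336 ≡ 625 (mod 1189)
1188 = 1024 + 128 + 32 + 4 in binary powers of 2.
So 4^1188 ≡ 625 · 1002 · 836 · 256 ≡ 223 (mod 1189).
Since 223 ≠ 1, base 4 is a Fermat witness: 1189 is composite.

223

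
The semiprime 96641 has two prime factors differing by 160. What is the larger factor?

Since p = q + 160, we have 96641 = q(q + 160), so q² + 160q − 96641 = 0.
Discriminant: 160² + 4·96641 = 25600 + 386564 = 412164; √412164 = 642.
q = (−160 + 642)/2 = 241, and p = q + 160 = 401.
Check: 241 · 401 = 96641.

401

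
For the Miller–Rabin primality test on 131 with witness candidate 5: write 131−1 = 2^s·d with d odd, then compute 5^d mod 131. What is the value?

131 − 1 = 130 = 2^1 · 65, so d = 65.
5^1 ≡ 5 (mod 131)
5^2 ≡ 5^2 = 25 ≡ 25 (mod 131)
5^4 ≡ 25^2 = 625 ≡ 101 (mod 131)
5^8 ≡ 101^2 = 10201 ≡ 114 (mod 131)
5^16 ≡ 114^2 = 12996 ≡ 27 (mod 131)
5^32 ≡ 27^2 = 729 ≡ 74 (mod 131)
5^64 ≡ 74^2 = 5476 ≡ 105 (mod 131)
65 = 64 + 1 in binary powers of 2.
So 5^65 ≡ 105 · 5 ≡ 1 (mod 131).
Since 5^d ≡ 1 (mod 131), base 5 does not prove 131 composite.

1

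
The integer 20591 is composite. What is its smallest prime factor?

59

20591 is odd.
Digit sum 17, not divisible by 3.
Ends in 1: not divisible by 5.
7: 20591 = 7·2941 + 4
11: 20591 = 11·1871 + 10
13: 20591 = 13·1583 + 12
17: 20591 = 17·1211 + 4
19: 20591 = 19·1083 + 14
23: 20591 = 23·895 + 6
29: 20591 = 29·710 + 1
31: 20591 = 31·664 + 7
37: 20591 = 37·556 + 19
41: 20591 = 41·502 + 9
43: 20591 = 43·478 + 37
47: 20591 = 47·438 + 5
53: 20591 = 53·388 + 27
59: 20591 = 59·349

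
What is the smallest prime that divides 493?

17

493 is odd.
Digit sum 16, not divisible by 3.
Ends in 3: not divisible by 5.
7: 493 = 7·70 + 3
11: 493 = 11·44 + 9
13: 493 = 13·37 + 12
17: 493 = 17·29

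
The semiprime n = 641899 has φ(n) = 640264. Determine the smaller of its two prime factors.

653

φ(n) = (p−1)(q−1) = n − (p+q) + 1, so p + q = 641899 − 640264 + 1 = 1636.
p and q are the roots of t² − 1636t + 641899 = 0.
Discriminant: 1636² − 4·641899 = 2676496 − 2567596 = 108900; √108900 = 330.
q = (1636 − 330)/2 = 653, p = (1636 + 330)/2 = 983.
Check: 653 · 983 = 641899.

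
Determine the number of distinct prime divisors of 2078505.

2078505 = 3^2 · 230945
230945 = 5 · 46189
46189 = 11 · 4199
4199 = 13 · 323
323 = 17 · 19
2078505 = 3^2 · 5 · 11 · 13 · 17 · 19, which has 6 distinct prime factors.

6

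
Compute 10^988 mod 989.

10^1 ≡ 10 (mod 989)
10^2 ≡ 10^2 = 100 ≡ 100 (mod 989)
10^4 ≡ 100^2 = 10000 ≡ 110 (mod 989)
10^8 ≡ 110^2 = 12100 ≡ 232 (mod 989)
10^16 ≡ 232^2 = 53824 ≡ 418 (mod 989)
10^32 ≡ 418^2 = 174724 ≡ 660 (mod 989)
10^64 ≡ 660^2 = 435600 ≡ 440 (mod 989)
10^128 ≡ 440^2 = 193600 ≡ 745 (mod 989)
10^256 ≡ 745^2 = 555025 ≡ 196 (mod 989)
10^512 ≡ 196^2 = 38416 ≡ 834 (mod 989)
988 = 512 + 256 + 128 + 64 + 16 + 8 + 4 in binary powers of 2.
So 10^988 ≡ 834 · 196 · 745 · 440 · 418 · 232 · 110 ≡ 440 (mod 989).
Since 440 ≠ 1, base 10 is a Fermat witness: 989 is composite.

440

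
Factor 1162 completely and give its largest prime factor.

1162 = 2 · 581
581 = 7 · 83
83 is prime.
So 1162 = 2 · 7 · 83; the largest prime factor is 83.

83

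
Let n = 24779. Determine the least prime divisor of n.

24779 is odd.
Digit sum 29, not divisible by 3.
Ends in 9: not divisible by 5.
7: 24779 = 7·3539 + 6
11: 24779 = 11·2252 + 7
13: 24779 = 13·1906 + 1
17: 24779 = 17·1457 + 10
19: 24779 = 19·1304 + 3
23: 24779 = 23·1077 + 8
29: 24779 = 29·854 + 13
31: 24779 = 31·799 + 10
37: 24779 = 37·669 + 26
41: 24779 = 41·604 + 15
43: 24779 = 43·576 + 11
47: 24779 = 47·527 + 10
53: 24779 = 53·467 + 28
59: 24779 = 59·419 + 58
61: 24779 = 61·406 + 13
67: 24779 = 67·369 + 56
71: 24779 = 71·349

71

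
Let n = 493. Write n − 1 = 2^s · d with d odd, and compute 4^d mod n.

353

493 − 1 = 492 = 2^2 · 123, so d = 123.
4^1 ≡ 4 (mod 493)
4^2 ≡ 4^2 = 16 ≡ 16 (mod 493)
4^4 ≡ 16^2 = 256 ≡ 256 (mod 493)
4^8 ≡ 256^2 = 65536 ≡ 460 (mod 493)
4^16 ≡ 460^2 = 211600 ≡ 103 (mod 493)
4^32 ≡ 103^2 = 10609 ≡ 256 (mod 493)
4^64 ≡ 256^2 = 65536 ≡ 460 (mod 493)
123 = 64 + 32 + 16 + 8 + 2 + 1 in binary powers of 2.
So 4^123 ≡ 460 · 256 · 103 · 460 · 16 · 4 ≡ 353 (mod 493).
Squaring chain: 353 → 373; never reaches −1, so base 4 is a Miller–Rabin witness that 493 is composite.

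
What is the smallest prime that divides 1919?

19

1919 is odd.
Digit sum 20, not divisible by 3.
Ends in 9: not divisible by 5.
7: 1919 = 7·274 + 1
11: 1919 = 11·174 + 5
13: 1919 = 13·147 + 8
17: 1919 = 17·112 + 15
19: 1919 = 19·101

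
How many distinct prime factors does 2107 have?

2107 = 7^2 · 43
2107 = 7^2 · 43, which has 2 distinct prime factors.

2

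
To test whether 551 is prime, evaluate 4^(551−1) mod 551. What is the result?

517

4^1 ≡ 4 (mod 551)
4^2 ≡ 4^2 = 16 ≡ 16 (mod 551)
4^4 ≡ 16^2 = 256 ≡ 256 (mod 551)
4^8 ≡ 256^2 = 65536 ≡ 518 (mod 551)
4^16 ≡ 518^2 = 268324 ≡ 538 (mod 551)
4^32 ≡ 538^2 = 289444 ≡ 169 (mod 551)
4^64 ≡ 169^2 = 28561 ≡ 460 (mod 551)
4^128 ≡ 460^2 = 211600 ≡ 16 (mod 551)
4^256 ≡ 16^2 = 256 ≡ 256 (mod 551)
4^512 ≡ 256^2 = 65536 ≡ 518 (mod 551)
550 = 512 + 32 + 4 + 2 in binary powers of 2.
So 4^550 ≡ 518 · 169 · 256 · 16 ≡ 517 (mod 551).
Since 517 ≠ 1, base 4 is a Fermat witness: 551 is composite.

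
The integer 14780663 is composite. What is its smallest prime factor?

14780663 is odd.
Digit sum 35, not divisible by 3.
Ends in 3: not divisible by 5.
7: 14780663 = 7·2111523 + 2
11: 14780663 = 11·1343696 + 7
13: 14780663 = 13·1136974 + 1
17: 14780663 = 17·869450 + 13
19: 14780663 = 19·777929 + 12
23: 14780663 = 23·642637 + 12
29: 14780663 = 29·509678 + 1
31: 14780663 = 31·476795 + 18
37: 14780663 = 37·399477 + 14
41: 14780663 = 41·360503 + 40
43: 14780663 = 43·343736 + 15
47: 14780663 = 47·314482 + 9
53: 14780663 = 53·278880 + 23
59: 14780663 = 59·250519 + 42
61: 14780663 = 61·242305 + 58
67: 14780663 = 67·220606 + 61
71: 14780663 = 71·208178 + 25
73: 14780663 = 73·202474 + 61
79: 14780663 = 79·187097

79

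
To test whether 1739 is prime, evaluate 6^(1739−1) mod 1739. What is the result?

6^1 ≡ 6 (mod 1739)
6^2 ≡ 6^2 = 36 ≡ 36 (mod 1739)
6^4 ≡ 36^2 = 1296 ≡ 1296 (mod 1739)
6^8 ≡ 1296^2 = 1679616 ≡ 1481 (mod 1739)
6^16 ≡ 1481^2 = 2193361 ≡ 482 (mod 1739)
6^32 ≡ 482^2 = 232324 ≡ 1037 (mod 1739)
6^64 ≡ 1037^2 = 1075369 ≡ 667 (mod 1739)
6^128 ≡ 667^2 = 444889 ≡ 1444 (mod 1739)
6^256 ≡ 1444^2 = 2085136 ≡ 75 (mod 1739)
6^512 ≡ 75^2 = 5625 ≡ 408 (mod 1739)
6^1024 ≡ 408^2 = 166464 ≡ 1259 (mod 1739)
1738 = 1024 + 512 + 128 + 64 + 8 + 2 in binary powers of 2.
So 6^1738 ≡ 1259 · 408 · 1444 · 667 · 1481 · 36 ≡ 739 (mod 1739).
Since 739 ≠ 1, base 6 is a Fermat witness: 1739 is composite.

739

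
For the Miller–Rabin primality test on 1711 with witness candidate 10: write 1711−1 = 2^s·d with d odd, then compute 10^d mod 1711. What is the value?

396

1711 − 1 = 1710 = 2^1 · 855, so d = 855.
10^1 ≡ 10 (mod 1711)
10^2 ≡ 10^2 = 100 ≡ 100 (mod 1711)
10^4 ≡ 100^2 = 10000 ≡ 1445 (mod 1711)
10^8 ≡ 1445^2 = 2088025 ≡ 605 (mod 1711)
10^16 ≡ 605^2 = 366025 ≡ 1582 (mod 1711)
10^32 ≡ 1582^2 = 2502724 ≡ 1242 (mod 1711)
10^64 ≡ 1242^2 = 1542564 ≡ 953 (mod 1711)
10^128 ≡ 953^2 = 908209 ≡ 1379 (mod 1711)
10^256 ≡ 1379^2 = 1901641 ≡ 720 (mod 1711)
10^512 ≡ 720^2 = 518400 ≡ 1678 (mod 1711)
855 = 512 + 256 + 64 + 16 + 4 + 2 + 1 in binary powers of 2.
So 10^855 ≡ 1678 · 720 · 953 · 1582 · 1445 · 100 · 10 ≡ 396 (mod 1711).
Squaring chain: 396; never reaches −1, so base 10 is a Miller–Rabin witness that 1711 is composite.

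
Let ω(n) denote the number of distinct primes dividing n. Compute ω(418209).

418209 = 3 · 139403
139403 = 11 · 12673
12673 = 19 · 667
667 = 23 · 29
418209 = 3 · 11 · 19 · 23 · 29, which has 5 distinct prime factors.

5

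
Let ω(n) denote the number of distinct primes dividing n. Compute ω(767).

2

767 = 13 · 59
767 = 13 · 59, which has 2 distinct prime factors.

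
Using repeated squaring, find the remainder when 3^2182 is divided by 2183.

1302

3^1 ≡ 3 (mod 2183)
3^2 ≡ 3^2 = 9 ≡ 9 (mod 2183)
3^4 ≡ 9^2 = 81 ≡ 81 (mod 2183)
3^8 ≡ 81^2 = 6561 ≡ 12 (mod 2183)
3^16 ≡ 12^2 = 144 ≡ 144 (mod 2183)
3^32 ≡ 144^2 = 20736 ≡ 1089 (mod 2183)
3^64 ≡ 1089^2 = 1185921 ≡ 552 (mod 2183)
3^128 ≡ 552^2 = 304704 ≡ 1267 (mod 2183)
3^256 ≡ 1267^2 = 1605289 ≡ 784 (mod 2183)
3^512 ≡ 784^2 = 614656 ≡ 1233 (mod 2183)
3^1024 ≡ 1233^2 = 1520289 ≡ 921 (mod 2183)
3^2048 ≡ 921^2 = 848241 ≡ 1237 (mod 2183)
2182 = 2048 + 128 + 4 + 2 in binary powers of 2.
So 3^2182 ≡ 1237 · 1267 · 81 · 9 ≡ 1302 (mod 2183).
Since 1302 ≠ 1, base 3 is a Fermat witness: 2183 is composite.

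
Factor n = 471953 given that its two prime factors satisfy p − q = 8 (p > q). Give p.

691

Since p = q + 8, we have 471953 = q(q + 8), so q² + 8q − 471953 = 0.
Discriminant: 8² + 4·471953 = 64 + 1887812 = 1887876; √1887876 = 1374.
q = (−8 + 1374)/2 = 683, and p = q + 8 = 691.
Check: 683 · 691 = 471953.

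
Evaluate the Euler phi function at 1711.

Factor: 1711 = 29 · 59.
φ(1711) = (29−1) · (59−1) = 28 · 58 = 1624.

1624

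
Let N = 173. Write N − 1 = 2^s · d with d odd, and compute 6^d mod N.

1

173 − 1 = 172 = 2^2 · 43, so d = 43.
6^1 ≡ 6 (mod 173)
6^2 ≡ 6^2 = 36 ≡ 36 (mod 173)
6^4 ≡ 36^2 = 1296 ≡ 85 (mod 173)
6^8 ≡ 85^2 = 7225 ≡ 132 (mod 173)
6^16 ≡ 132^2 = 17424 ≡ 124 (mod 173)
6^32 ≡ 124^2 = 15376 ≡ 152 (mod 173)
43 = 32 + 8 + 2 + 1 in binary powers of 2.
So 6^43 ≡ 152 · 132 · 36 · 6 ≡ 1 (mod 173).
Since 6^d ≡ 1 (mod 173), base 6 does not prove 173 composite.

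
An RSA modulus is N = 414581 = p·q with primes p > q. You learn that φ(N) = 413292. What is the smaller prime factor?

φ(n) = (p−1)(q−1) = n − (p+q) + 1, so p + q = 414581 − 413292 + 1 = 1290.
p and q are the roots of t² − 1290t + 414581 = 0.
Discriminant: 1290² − 4·414581 = 1664100 − 1658324 = 5776; √5776 = 76.
q = (1290 − 76)/2 = 607, p = (1290 + 76)/2 = 683.
Check: 607 · 683 = 414581.

607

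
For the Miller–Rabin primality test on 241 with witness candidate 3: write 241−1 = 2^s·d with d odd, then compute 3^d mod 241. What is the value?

241 − 1 = 240 = 2^4 · 15, so d = 15.
3^1 ≡ 3 (mod 241)
3^2 ≡ 3^2 = 9 ≡ 9 (mod 241)
3^4 ≡ 9^2 = 81 ≡ 81 (mod 241)
3^8 ≡ 81^2 = 6561 ≡ 54 (mod 241)
15 = 8 + 4 + 2 + 1 in binary powers of 2.
So 3^15 ≡ 54 · 81 · 9 · 3 ≡ 8 (mod 241).
Squaring chain: 8 → 64 → 240 → 1; reaches −1, so base 3 does not prove 241 composite.

8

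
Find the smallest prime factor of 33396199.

71

33396199 is odd.
Digit sum 43, not divisible by 3.
Ends in 9: not divisible by 5.
7: 33396199 = 7·4770885 + 4
11: 33396199 = 11·3036018 + 1
13: 33396199 = 13·2568938 + 5
17: 33396199 = 17·1964482 + 5
19: 33396199 = 19·1757694 + 13
23: 33396199 = 23·1452008 + 15
29: 33396199 = 29·1151593 + 2
31: 33396199 = 31·1077296 + 23
37: 33396199 = 37·902599 + 36
41: 33396199 = 41·814541 + 18
43: 33396199 = 43·776655 + 34
47: 33396199 = 47·710557 + 20
53: 33396199 = 53·630116 + 51
59: 33396199 = 59·566037 + 16
61: 33396199 = 61·547478 + 41
67: 33396199 = 67·498450 + 49
71: 33396199 = 71·470369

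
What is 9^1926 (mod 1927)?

9^1 ≡ 9 (mod 1927)
9^2 ≡ 9^2 = 81 ≡ 81 (mod 1927)
9^4 ≡ 81^2 = 6561 ≡ 780 (mod 1927)
9^8 ≡ 780^2 = 608400 ≡ 1395 (mod 1927)
9^16 ≡ 1395^2 = 1946025 ≡ 1682 (mod 1927)
9^32 ≡ 1682^2 = 2829124 ≡ 288 (mod 1927)
9^64 ≡ 288^2 = 82944 ≡ 83 (mod 1927)
9^128 ≡ 83^2 = 6889 ≡ 1108 (mod 1927)
9^256 ≡ 1108^2 = 1227664 ≡ 165 (mod 1927)
9^512 ≡ 165^2 = 27225 ≡ 247 (mod 1927)
9^1024 ≡ 247^2 = 61009 ≡ 1272 (mod 1927)
1926 = 1024 + 512 + 256 + 128 + 4 + 2 in binary powers of 2.
So 9^1926 ≡ 1272 · 247 · 165 · 1108 · 780 · 81 ≡ 286 (mod 1927).
Since 286 ≠ 1, base 9 is a Fermat witness: 1927 is composite.

286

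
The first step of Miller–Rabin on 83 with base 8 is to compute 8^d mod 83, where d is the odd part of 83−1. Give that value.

82

83 − 1 = 82 = 2^1 · 41, so d = 41.
8^1 ≡ 8 (mod 83)
8^2 ≡ 8^2 = 64 ≡ 64 (mod 83)
8^4 ≡ 64^2 = 4096 ≡ 29 (mod 83)
8^8 ≡ 29^2 = 841 ≡ 11 (mod 83)
8^16 ≡ 11^2 = 121 ≡ 38 (mod 83)
8^32 ≡ 38^2 = 1444 ≡ 33 (mod 83)
41 = 32 + 8 + 1 in binary powers of 2.
So 8^41 ≡ 33 · 11 · 8 ≡ 82 (mod 83).
Since 8^d ≡ 82 (mod 83), base 8 does not prove 83 composite.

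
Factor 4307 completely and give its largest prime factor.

73

4307 = 59 · 73
73 is prime.
So 4307 = 59 · 73; the largest prime factor is 73.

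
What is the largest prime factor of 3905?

3905 = 5 · 781
781 = 11 · 71
71 is prime.
So 3905 = 5 · 11 · 71; the largest prime factor is 71.

71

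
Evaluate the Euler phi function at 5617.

5440

Factor: 5617 = 41 · 137.
φ(5617) = (41−1) · (137−1) = 40 · 136 = 5440.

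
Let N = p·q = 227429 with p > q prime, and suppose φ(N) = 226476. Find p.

φ(n) = (p−1)(q−1) = n − (p+q) + 1, so p + q = 227429 − 226476 + 1 = 954.
p and q are the roots of t² − 954t + 227429 = 0.
Discriminant: 954² − 4·227429 = 910116 − 909716 = 400; √400 = 20.
q = (954 − 20)/2 = 467, p = (954 + 20)/2 = 487.
Check: 467 · 487 = 227429.

487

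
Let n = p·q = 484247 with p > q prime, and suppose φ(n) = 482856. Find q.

683

φ(n) = (p−1)(q−1) = n − (p+q) + 1, so p + q = 484247 − 482856 + 1 = 1392.
p and q are the roots of t² − 1392t + 484247 = 0.
Discriminant: 1392² − 4·484247 = 1937664 − 1936988 = 676; √676 = 26.
q = (1392 − 26)/2 = 683, p = (1392 + 26)/2 = 709.
Check: 683 · 709 = 484247.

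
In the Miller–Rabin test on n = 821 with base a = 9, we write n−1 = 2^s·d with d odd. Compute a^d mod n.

820

821 − 1 = 820 = 2^2 · 205, so d = 205.
9^1 ≡ 9 (mod 821)
9^2 ≡ 9^2 = 81 ≡ 81 (mod 821)
9^4 ≡ 81^2 = 6561 ≡ 814 (mod 821)
9^8 ≡ 814^2 = 662596 ≡ 49 (mod 821)
9^16 ≡ 49^2 = 2401 ≡ 759 (mod 821)
9^32 ≡ 759^2 = 576081 ≡ 560 (mod 821)
9^64 ≡ 560^2 = 313600 ≡ 799 (mod 821)
9^128 ≡ 799^2 = 638401 ≡ 484 (mod 821)
205 = 128 + 64 + 8 + 4 + 1 in binary powers of 2.
So 9^205 ≡ 484 · 799 · 49 · 814 · 9 ≡ 820 (mod 821).
Since 9^d ≡ 820 (mod 821), base 9 does not prove 821 composite.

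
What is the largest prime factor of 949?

73

949 = 13 · 73
73 is prime.
So 949 = 13 · 73; the largest prime factor is 73.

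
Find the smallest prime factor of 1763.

41

1763 is odd.
Digit sum 17, not divisible by 3.
Ends in 3: not divisible by 5.
7: 1763 = 7·251 + 6
11: 1763 = 11·160 + 3
13: 1763 = 13·135 + 8
17: 1763 = 17·103 + 12
19: 1763 = 19·92 + 15
23: 1763 = 23·76 + 15
29: 1763 = 29·60 + 23
31: 1763 = 31·56 + 27
37: 1763 = 37·47 + 24
41: 1763 = 41·43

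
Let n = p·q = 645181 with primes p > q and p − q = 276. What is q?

Since p = q + 276, we have 645181 = q(q + 276), so q² + 276q − 645181 = 0.
Discriminant: 276² + 4·645181 = 76176 + 2580724 = 2656900; √2656900 = 1630.
q = (−276 + 1630)/2 = 677, and p = q + 276 = 953.
Check: 677 · 953 = 645181.

677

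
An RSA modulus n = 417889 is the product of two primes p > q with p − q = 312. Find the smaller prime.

Since p = q + 312, we have 417889 = q(q + 312), so q² + 312q − 417889 = 0.
Discriminant: 312² + 4·417889 = 97344 + 1671556 = 1768900; √1768900 = 1330.
q = (−312 + 1330)/2 = 509, and p = q + 312 = 821.
Check: 509 · 821 = 417889.

509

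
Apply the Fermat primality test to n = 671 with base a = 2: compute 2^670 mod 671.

353

2^1 ≡ 2 (mod 671)
2^2 ≡ 2^2 = 4 ≡ 4 (mod 671)
2^4 ≡ 4^2 = 16 ≡ 16 (mod 671)
2^8 ≡ 16^2 = 256 ≡ 256 (mod 671)
2^16 ≡ 256^2 = 65536 ≡ 449 (mod 671)
2^32 ≡ 449^2 = 201601 ≡ 301 (mod 671)
2^64 ≡ 301^2 = 90601 ≡ 16 (mod 671)
2^128 ≡ 16^2 = 256 ≡ 256 (mod 671)
2^256 ≡ 256^2 = 65536 ≡ 449 (mod 671)
2^512 ≡ 449^2 = 201601 ≡ 301 (mod 671)
670 = 512 + 128 + 16 + 8 + 4 + 2 in binary powers of 2.
So 2^670 ≡ 301 · 256 · 449 · 256 · 16 · 4 ≡ 353 (mod 671).
Since 353 ≠ 1, base 2 is a Fermat witness: 671 is composite.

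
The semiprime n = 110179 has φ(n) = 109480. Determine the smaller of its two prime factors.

239

φ(n) = (p−1)(q−1) = n − (p+q) + 1, so p + q = 110179 − 109480 + 1 = 700.
p and q are the roots of t² − 700t + 110179 = 0.
Discriminant: 700² − 4·110179 = 490000 − 440716 = 49284; √49284 = 222.
q = (700 − 222)/2 = 239, p = (700 + 222)/2 = 461.
Check: 239 · 461 = 110179.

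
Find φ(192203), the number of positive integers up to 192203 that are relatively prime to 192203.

Factor: 192203 = 11 · 101 · 173.
φ(192203) = (11−1) · (101−1) · (173−1) = 10 · 100 · 172 = 172000.

172000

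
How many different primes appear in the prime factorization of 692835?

692835 = 3 · 230945
230945 = 5 · 46189
46189 = 11 · 4199
4199 = 13 · 323
323 = 17 · 19
692835 = 3 · 5 · 11 · 13 · 17 · 19, which has 6 distinct prime factors.

6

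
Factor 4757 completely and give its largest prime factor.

4757 = 67 · 71
71 is prime.
So 4757 = 67 · 71; the largest prime factor is 71.

71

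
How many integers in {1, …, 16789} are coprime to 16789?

Factor: 16789 = 103 · 163.
φ(16789) = (103−1) · (163−1) = 102 · 162 = 16524.

16524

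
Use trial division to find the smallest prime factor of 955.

955 is odd.
Digit sum 19, not divisible by 3.
Ends in 5: divisible by 5.

5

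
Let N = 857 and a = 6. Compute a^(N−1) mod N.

6^1 ≡ 6 (mod 857)
6^2 ≡ 6^2 = 36 ≡ 36 (mod 857)
6^4 ≡ 36^2 = 1296 ≡ 439 (mod 857)
6^8 ≡ 439^2 = 192721 ≡ 753 (mod 857)
6^16 ≡ 753^2 = 567009 ≡ 532 (mod 857)
6^32 ≡ 532^2 = 283024 ≡ 214 (mod 857)
6^64 ≡ 214^2 = 45796 ≡ 375 (mod 857)
6^128 ≡ 375^2 = 140625 ≡ 77 (mod 857)
6^256 ≡ 77^2 = 5929 ≡ 787 (mod 857)
6^512 ≡ 787^2 = 619369 ≡ 615 (mod 857)
856 = 512 + 256 + 64 + 16 + 8 in binary powers of 2.
So 6^856 ≡ 615 · 787 · 375 · 532 · 753 ≡ 1 (mod 857).
Since the result is 1, base 6 gives no evidence that 857 is composite.

1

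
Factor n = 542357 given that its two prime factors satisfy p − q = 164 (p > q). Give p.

Since p = q + 164, we have 542357 = q(q + 164), so q² + 164q − 542357 = 0.
Discriminant: 164² + 4·542357 = 26896 + 2169428 = 2196324; √2196324 = 1482.
q = (−164 + 1482)/2 = 659, and p = q + 164 = 823.
Check: 659 · 823 = 542357.

823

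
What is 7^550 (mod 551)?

197

7^1 ≡ 7 (mod 551)
7^2 ≡ 7^2 = 49 ≡ 49 (mod 551)
7^4 ≡ 49^2 = 2401 ≡ 197 (mod 551)
7^8 ≡ 197^2 = 38809 ≡ 239 (mod 551)
7^16 ≡ 239^2 = 57121 ≡ 368 (mod 551)
7^32 ≡ 368^2 = 135424 ≡ 429 (mod 551)
7^64 ≡ 429^2 = 184041 ≡ 7 (mod 551)
7^128 ≡ 7^2 = 49 ≡ 49 (mod 551)
7^256 ≡ 49^2 = 2401 ≡ 197 (mod 551)
7^512 ≡ 197^2 = 38809 ≡ 239 (mod 551)
550 = 512 + 32 + 4 + 2 in binary powers of 2.
So 7^550 ≡ 239 · 429 · 197 · 49 ≡ 197 (mod 551).
Since 197 ≠ 1, base 7 is a Fermat witness: 551 is composite.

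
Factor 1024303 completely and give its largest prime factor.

1024303 = 7 · 146329
146329 = 41 · 3569
3569 = 43 · 83
83 is prime.
So 1024303 = 7 · 41 · 43 · 83; the largest prime factor is 83.

83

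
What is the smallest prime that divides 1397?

1397 is odd.
Digit sum 20, not divisible by 3.
Ends in 7: not divisible by 5.
7: 1397 = 7·199 + 4
11: 1397 = 11·127

11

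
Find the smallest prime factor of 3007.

31

3007 is odd.
Digit sum 10, not divisible by 3.
Ends in 7: not divisible by 5.
7: 3007 = 7·429 + 4
11: 3007 = 11·273 + 4
13: 3007 = 13·231 + 4
17: 3007 = 17·176 + 15
19: 3007 = 19·158 + 5
23: 3007 = 23·130 + 17
29: 3007 = 29·103 + 20
31: 3007 = 31·97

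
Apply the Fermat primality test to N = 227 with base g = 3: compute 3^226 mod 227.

3^1 ≡ 3 (mod 227)
3^2 ≡ 3^2 = 9 ≡ 9 (mod 227)
3^4 ≡ 9^2 = 81 ≡ 81 (mod 227)
3^8 ≡ 81^2 = 6561 ≡ 205 (mod 227)
3^16 ≡ 205^2 = 42025 ≡ 30 (mod 227)
3^32 ≡ 30^2 = 900 ≡ 219 (mod 227)
3^64 ≡ 219^2 = 47961 ≡ 64 (mod 227)
3^128 ≡ 64^2 = 4096 ≡ 10 (mod 227)
226 = 128 + 64 + 32 + 2 in binary powers of 2.
So 3^226 ≡ 10 · 64 · 219 · 9 ≡ 1 (mod 227).
Since the result is 1, base 3 gives no evidence that 227 is composite.

1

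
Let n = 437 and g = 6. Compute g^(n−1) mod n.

6^1 ≡ 6 (mod 437)
6^2 ≡ 6^2 = 36 ≡ 36 (mod 437)
6^4 ≡ 36^2 = 1296 ≡ 422 (mod 437)
6^8 ≡ 422^2 = 178084 ≡ 225 (mod 437)
6^16 ≡ 225^2 = 50625 ≡ 370 (mod 437)
6^32 ≡ 370^2 = 136900 ≡ 119 (mod 437)
6^64 ≡ 119^2 = 14161 ≡ 177 (mod 437)
6^128 ≡ 177^2 = 31329 ≡ 302 (mod 437)
6^256 ≡ 302^2 = 91204 ≡ 308 (mod 437)
436 = 256 + 128 + 32 + 16 + 4 in binary powers of 2.
So 6^436 ≡ 308 · 302 · 119 · 370 · 422 ≡ 118 (mod 437).
Since 118 ≠ 1, base 6 is a Fermat witness: 437 is composite.

118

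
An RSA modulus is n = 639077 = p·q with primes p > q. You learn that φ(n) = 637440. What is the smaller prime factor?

φ(n) = (p−1)(q−1) = n − (p+q) + 1, so p + q = 639077 − 637440 + 1 = 1638.
p and q are the roots of t² − 1638t + 639077 = 0.
Discriminant: 1638² − 4·639077 = 2683044 − 2556308 = 126736; √126736 = 356.
q = (1638 − 356)/2 = 641, p = (1638 + 356)/2 = 997.
Check: 641 · 997 = 639077.

641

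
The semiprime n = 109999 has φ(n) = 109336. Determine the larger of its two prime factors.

347

φ(n) = (p−1)(q−1) = n − (p+q) + 1, so p + q = 109999 − 109336 + 1 = 664.
p and q are the roots of t² − 664t + 109999 = 0.
Discriminant: 664² − 4·109999 = 440896 − 439996 = 900; √900 = 30.
q = (664 − 30)/2 = 317, p = (664 + 30)/2 = 347.
Check: 317 · 347 = 109999.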